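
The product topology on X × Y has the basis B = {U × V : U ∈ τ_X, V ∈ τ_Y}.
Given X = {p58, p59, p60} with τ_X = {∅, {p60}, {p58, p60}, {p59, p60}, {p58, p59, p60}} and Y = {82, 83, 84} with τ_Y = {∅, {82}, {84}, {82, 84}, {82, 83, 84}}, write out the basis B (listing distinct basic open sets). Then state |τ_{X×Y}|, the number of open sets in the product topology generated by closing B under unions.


Basis B = {∅ × ∅, {p60} × {82}, {p60} × {84}, {p58, p60} × {82}, {p58, p60} × {84}, {p59, p60} × {82}, {p59, p60} × {84}, {p60} × {82, 84}, {p58, p59, p60} × {82}, {p58, p59, p60} × {84}, {p60} × {82, 83, 84}, {p58, p60} × {82, 84}, {p59, p60} × {82, 84}, {p58, p60} × {82, 83, 84}, {p58, p59, p60} × {82, 84}, {p59, p60} × {82, 83, 84}, {p58, p59, p60} × {82, 83, 84}}; |τ_{X×Y}| = 50.

Enumerate products U × V with U ∈ τ_X, V ∈ τ_Y (deduplicated):
  ∅ × ∅ = {} (∅)
  {p60} × {82} = {(p60,82)}
  {p60} × {84} = {(p60,84)}
  {p58, p60} × {82} = {(p58,82), (p60,82)}
  {p58, p60} × {84} = {(p58,84), (p60,84)}
  {p59, p60} × {82} = {(p59,82), (p60,82)}
  {p59, p60} × {84} = {(p59,84), (p60,84)}
  {p60} × {82, 84} = {(p60,82), (p60,84)}
  {p58, p59, p60} × {82} = {(p58,82), (p59,82), (p60,82)}
  {p58, p59, p60} × {84} = {(p58,84), (p59,84), (p60,84)}
  {p60} × {82, 83, 84} = {(p60,82), (p60,83), (p60,84)}
  {p58, p60} × {82, 84} = {(p58,82), (p58,84), (p60,82), (p60,84)}
  {p59, p60} × {82, 84} = {(p59,82), (p59,84), (p60,82), (p60,84)}
  {p58, p60} × {82, 83, 84} = {(p58,82), (p58,83), (p58,84), (p60,82), (p60,83), (p60,84)}
  {p58, p59, p60} × {82, 84} = {(p58,82), (p58,84), (p59,82), (p59,84), (p60,82), (p60,84)}
  {p59, p60} × {82, 83, 84} = {(p59,82), (p59,83), (p59,84), (p60,82), (p60,83), (p60,84)}
  {p58, p59, p60} × {82, 83, 84} = {(p58,82), (p58,83), (p58,84), (p59,82), (p59,83), (p59,84), (p60,82), (p60,83), (p60,84)}
These 17 distinct sets form the basis B.
Close under arbitrary unions to get τ_{X×Y}; counting gives |τ_{X×Y}| = 50.


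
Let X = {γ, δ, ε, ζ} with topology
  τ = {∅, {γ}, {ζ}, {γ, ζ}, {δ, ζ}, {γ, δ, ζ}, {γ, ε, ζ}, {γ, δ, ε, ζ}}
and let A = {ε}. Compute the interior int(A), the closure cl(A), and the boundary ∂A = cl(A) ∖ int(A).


int(A) = ∅, cl(A) = {ε}, ∂A = {ε}.

Closed sets in (X, τ) are complements of opens:
  closed(X, τ) = {∅, {δ}, {ε}, {γ, ε}, {δ, ε}, {γ, δ, ε}, {δ, ε, ζ}, {γ, δ, ε, ζ}}.
int(A) = ⋃ {U ∈ τ : U ⊆ A}. Opens contained in A: ∅.
Taking the union of these: int(A) = ∅.
cl(A) = ⋂ {C closed : A ⊆ C}. Closed sets containing A: {ε}, {γ, ε}, {δ, ε}, {γ, δ, ε}, {δ, ε, ζ}, {γ, δ, ε, ζ}.
Intersecting these: cl(A) = {ε}.
∂A = cl(A) ∖ int(A) = {ε} ∖ ∅ = {ε}.


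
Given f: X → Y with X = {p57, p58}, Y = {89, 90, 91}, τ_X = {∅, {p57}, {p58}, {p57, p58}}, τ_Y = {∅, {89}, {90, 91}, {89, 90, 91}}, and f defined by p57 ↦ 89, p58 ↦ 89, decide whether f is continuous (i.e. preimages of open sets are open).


f IS continuous.

Compute f^{-1}(U) for each U ∈ τ_Y:
  U = ∅: f^{-1}(U) = ∅ ∈ τ_X ✓.
  U = {89}: f^{-1}(U) = {p57, p58} ∈ τ_X ✓.
  U = {90, 91}: f^{-1}(U) = ∅ ∈ τ_X ✓.
  U = {89, 90, 91}: f^{-1}(U) = {p57, p58} ∈ τ_X ✓.
Every preimage lies in τ_X, so f IS continuous.


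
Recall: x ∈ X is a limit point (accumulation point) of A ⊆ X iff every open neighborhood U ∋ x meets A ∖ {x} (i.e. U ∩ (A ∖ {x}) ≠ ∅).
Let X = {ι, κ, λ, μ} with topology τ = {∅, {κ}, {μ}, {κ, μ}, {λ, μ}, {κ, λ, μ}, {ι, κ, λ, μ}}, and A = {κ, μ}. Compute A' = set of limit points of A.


A' = {ι, λ}

For each x ∈ X, list the open sets U ∈ τ with x ∈ U, then check whether U ∩ (A ∖ {x}) ≠ ∅ for every such U.
  x = ι: opens ∋ x are {ι, κ, λ, μ}; each meets A ∖ {ι}, so x IS a limit point.
  x = κ: open {κ} ∋ x has {κ} ∩ (A ∖ {κ}) = ∅, so x is NOT a limit point.
  x = λ: opens ∋ x are {λ, μ}, {κ, λ, μ}, {ι, κ, λ, μ}; each meets A ∖ {λ}, so x IS a limit point.
  x = μ: open {μ} ∋ x has {μ} ∩ (A ∖ {μ}) = ∅, so x is NOT a limit point.
Collecting: A' = {ι, λ}.


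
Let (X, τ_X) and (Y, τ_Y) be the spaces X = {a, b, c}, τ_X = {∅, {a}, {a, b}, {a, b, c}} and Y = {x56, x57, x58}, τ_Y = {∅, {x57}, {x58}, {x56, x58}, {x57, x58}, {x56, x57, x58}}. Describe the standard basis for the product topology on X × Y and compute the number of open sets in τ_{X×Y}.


Basis B = {∅ × ∅, {a} × {x57}, {a} × {x58}, {a} × {x56, x58}, {a} × {x57, x58}, {a, b} × {x57}, {a, b} × {x58}, {a} × {x56, x57, x58}, {a, b, c} × {x57}, {a, b, c} × {x58}, {a, b} × {x56, x58}, {a, b} × {x57, x58}, {a, b} × {x56, x57, x58}, {a, b, c} × {x56, x58}, {a, b, c} × {x57, x58}, {a, b, c} × {x56, x57, x58}}; |τ_{X×Y}| = 40.

Enumerate products U × V with U ∈ τ_X, V ∈ τ_Y (deduplicated):
  ∅ × ∅ = {} (∅)
  {a} × {x57} = {(a,x57)}
  {a} × {x58} = {(a,x58)}
  {a} × {x56, x58} = {(a,x56), (a,x58)}
  {a} × {x57, x58} = {(a,x57), (a,x58)}
  {a, b} × {x57} = {(a,x57), (b,x57)}
  {a, b} × {x58} = {(a,x58), (b,x58)}
  {a} × {x56, x57, x58} = {(a,x56), (a,x57), (a,x58)}
  {a, b, c} × {x57} = {(a,x57), (b,x57), (c,x57)}
  {a, b, c} × {x58} = {(a,x58), (b,x58), (c,x58)}
  {a, b} × {x56, x58} = {(a,x56), (a,x58), (b,x56), (b,x58)}
  {a, b} × {x57, x58} = {(a,x57), (a,x58), (b,x57), (b,x58)}
  {a, b} × {x56, x57, x58} = {(a,x56), (a,x57), (a,x58), (b,x56), (b,x57), (b,x58)}
  {a, b, c} × {x56, x58} = {(a,x56), (a,x58), (b,x56), (b,x58), (c,x56), (c,x58)}
  {a, b, c} × {x57, x58} = {(a,x57), (a,x58), (b,x57), (b,x58), (c,x57), (c,x58)}
  {a, b, c} × {x56, x57, x58} = {(a,x56), (a,x57), (a,x58), (b,x56), (b,x57), (b,x58), (c,x56), (c,x57), (c,x58)}
These 16 distinct sets form the basis B.
Close under arbitrary unions to get τ_{X×Y}; counting gives |τ_{X×Y}| = 40.


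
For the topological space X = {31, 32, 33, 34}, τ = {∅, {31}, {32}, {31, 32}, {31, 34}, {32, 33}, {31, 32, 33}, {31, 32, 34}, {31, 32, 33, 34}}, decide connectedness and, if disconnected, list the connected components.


(X, τ) is disconnected; components = [{31, 34}, {32, 33}].

Find clopen sets (U ∈ τ with X ∖ U ∈ τ):
  U = ∅, X ∖ U = {31, 32, 33, 34} — both open, so U is clopen.
  U = {31, 34}, X ∖ U = {32, 33} — both open, so U is clopen.
  U = {32, 33}, X ∖ U = {31, 34} — both open, so U is clopen.
  U = {31, 32, 33, 34}, X ∖ U = ∅ — both open, so U is clopen.
Nontrivial clopen(s) exist: e.g. {31, 34}. So (X, τ) is disconnected.
Compute connected components by grouping points that agree on all clopens:
  component: {31, 34}
  component: {32, 33}


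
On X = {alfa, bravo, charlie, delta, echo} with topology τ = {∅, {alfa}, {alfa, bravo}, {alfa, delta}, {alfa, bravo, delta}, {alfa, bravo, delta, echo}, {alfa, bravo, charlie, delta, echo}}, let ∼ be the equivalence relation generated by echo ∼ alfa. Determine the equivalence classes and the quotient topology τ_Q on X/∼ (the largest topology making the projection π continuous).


X/∼ = {[alfa=echo], [bravo], [charlie], [delta]}; |τ_Q| = 3.

Equivalence classes: [alfa=echo], [bravo], [charlie], [delta].
Quotient map π: X → X/∼ sends alfa ↦ [alfa=echo], bravo ↦ [bravo], charlie ↦ [charlie], delta ↦ [delta], echo ↦ [alfa=echo].
For each subset V ⊆ X/∼, compute π^{-1}(V) ⊆ X and check whether π^{-1}(V) ∈ τ. V is open in τ_Q iff π^{-1}(V) ∈ τ.
  V = {}: π^{-1}(V) = ∅ ∈ τ ✓.
  V = {[alfa=echo]}: π^{-1}(V) = {alfa, echo} ∉ τ ✗.
  V = {[bravo]}: π^{-1}(V) = {bravo} ∉ τ ✗.
  V = {[alfa=echo], [bravo]}: π^{-1}(V) = {alfa, bravo, echo} ∉ τ ✗.
  V = {[charlie]}: π^{-1}(V) = {charlie} ∉ τ ✗.
  V = {[alfa=echo], [charlie]}: π^{-1}(V) = {alfa, charlie, echo} ∉ τ ✗.
  V = {[bravo], [charlie]}: π^{-1}(V) = {bravo, charlie} ∉ τ ✗.
  V = {[alfa=echo], [bravo], [charlie]}: π^{-1}(V) = {alfa, bravo, charlie, echo} ∉ τ ✗.
  V = {[delta]}: π^{-1}(V) = {delta} ∉ τ ✗.
  V = {[alfa=echo], [delta]}: π^{-1}(V) = {alfa, delta, echo} ∉ τ ✗.
  V = {[bravo], [delta]}: π^{-1}(V) = {bravo, delta} ∉ τ ✗.
  V = {[alfa=echo], [bravo], [delta]}: π^{-1}(V) = {alfa, bravo, delta, echo} ∈ τ ✓.
  V = {[charlie], [delta]}: π^{-1}(V) = {charlie, delta} ∉ τ ✗.
  V = {[alfa=echo], [charlie], [delta]}: π^{-1}(V) = {alfa, charlie, delta, echo} ∉ τ ✗.
  V = {[bravo], [charlie], [delta]}: π^{-1}(V) = {bravo, charlie, delta} ∉ τ ✗.
  V = {[alfa=echo], [bravo], [charlie], [delta]}: π^{-1}(V) = {alfa, bravo, charlie, delta, echo} ∈ τ ✓.
Open sets in the quotient: τ_Q = {{}, {[alfa=echo], [bravo], [delta]}, {[alfa=echo], [bravo], [charlie], [delta]}} (3 elements).


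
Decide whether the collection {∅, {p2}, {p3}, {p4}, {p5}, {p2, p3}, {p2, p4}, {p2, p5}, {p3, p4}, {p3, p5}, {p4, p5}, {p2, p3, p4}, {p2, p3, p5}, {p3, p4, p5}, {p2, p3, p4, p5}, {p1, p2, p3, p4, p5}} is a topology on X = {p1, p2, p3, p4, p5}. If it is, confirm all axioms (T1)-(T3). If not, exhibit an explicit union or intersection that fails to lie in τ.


τ is NOT a topology on X.

Axiom (T1): ∅ ∈ τ? Yes; X ∈ τ? Yes.
Axiom (T2/T3): check pairwise unions and intersections of members of τ.
Counterexample for (T2): {p2} ∪ {p4, p5} = {p2, p4, p5} ∉ τ. Therefore τ is NOT a topology.


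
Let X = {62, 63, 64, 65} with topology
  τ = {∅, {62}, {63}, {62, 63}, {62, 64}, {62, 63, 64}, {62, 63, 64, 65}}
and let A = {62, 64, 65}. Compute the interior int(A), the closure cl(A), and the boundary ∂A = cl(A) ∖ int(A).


int(A) = {62, 64}, cl(A) = {62, 64, 65}, ∂A = {65}.

Closed sets in (X, τ) are complements of opens:
  closed(X, τ) = {∅, {65}, {63, 65}, {64, 65}, {62, 64, 65}, {63, 64, 65}, {62, 63, 64, 65}}.
int(A) = ⋃ {U ∈ τ : U ⊆ A}. Opens contained in A: ∅, {62}, {62, 64}.
Taking the union of these: int(A) = {62, 64}.
cl(A) = ⋂ {C closed : A ⊆ C}. Closed sets containing A: {62, 64, 65}, {62, 63, 64, 65}.
Intersecting these: cl(A) = {62, 64, 65}.
∂A = cl(A) ∖ int(A) = {62, 64, 65} ∖ {62, 64} = {65}.


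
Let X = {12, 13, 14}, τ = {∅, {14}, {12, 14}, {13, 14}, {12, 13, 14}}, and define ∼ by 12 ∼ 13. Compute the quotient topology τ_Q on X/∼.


X/∼ = {[12=13], [14]}; |τ_Q| = 3.

Equivalence classes: [12=13], [14].
Quotient map π: X → X/∼ sends 12 ↦ [12=13], 13 ↦ [12=13], 14 ↦ [14].
For each subset V ⊆ X/∼, compute π^{-1}(V) ⊆ X and check whether π^{-1}(V) ∈ τ. V is open in τ_Q iff π^{-1}(V) ∈ τ.
  V = {}: π^{-1}(V) = ∅ ∈ τ ✓.
  V = {[12=13]}: π^{-1}(V) = {12, 13} ∉ τ ✗.
  V = {[14]}: π^{-1}(V) = {14} ∈ τ ✓.
  V = {[12=13], [14]}: π^{-1}(V) = {12, 13, 14} ∈ τ ✓.
Open sets in the quotient: τ_Q = {{}, {[14]}, {[12=13], [14]}} (3 elements).


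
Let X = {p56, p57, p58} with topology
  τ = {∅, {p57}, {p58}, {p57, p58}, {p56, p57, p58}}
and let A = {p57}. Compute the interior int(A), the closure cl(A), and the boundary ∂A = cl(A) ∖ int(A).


int(A) = {p57}, cl(A) = {p56, p57}, ∂A = {p56}.

Closed sets in (X, τ) are complements of opens:
  closed(X, τ) = {∅, {p56}, {p56, p57}, {p56, p58}, {p56, p57, p58}}.
int(A) = ⋃ {U ∈ τ : U ⊆ A}. Opens contained in A: ∅, {p57}.
Taking the union of these: int(A) = {p57}.
cl(A) = ⋂ {C closed : A ⊆ C}. Closed sets containing A: {p56, p57}, {p56, p57, p58}.
Intersecting these: cl(A) = {p56, p57}.
∂A = cl(A) ∖ int(A) = {p56, p57} ∖ {p57} = {p56}.


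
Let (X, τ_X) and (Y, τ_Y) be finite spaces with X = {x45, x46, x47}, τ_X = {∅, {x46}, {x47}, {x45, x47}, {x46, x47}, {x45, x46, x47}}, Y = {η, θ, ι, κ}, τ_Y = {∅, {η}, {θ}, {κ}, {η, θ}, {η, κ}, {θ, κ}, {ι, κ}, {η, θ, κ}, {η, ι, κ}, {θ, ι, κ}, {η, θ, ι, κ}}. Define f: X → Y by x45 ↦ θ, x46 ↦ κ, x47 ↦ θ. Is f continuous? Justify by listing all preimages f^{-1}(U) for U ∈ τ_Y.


f IS continuous.

Compute f^{-1}(U) for each U ∈ τ_Y:
  U = ∅: f^{-1}(U) = ∅ ∈ τ_X ✓.
  U = {η}: f^{-1}(U) = ∅ ∈ τ_X ✓.
  U = {θ}: f^{-1}(U) = {x45, x47} ∈ τ_X ✓.
  U = {κ}: f^{-1}(U) = {x46} ∈ τ_X ✓.
  U = {η, θ}: f^{-1}(U) = {x45, x47} ∈ τ_X ✓.
  U = {η, κ}: f^{-1}(U) = {x46} ∈ τ_X ✓.
  U = {θ, κ}: f^{-1}(U) = {x45, x46, x47} ∈ τ_X ✓.
  U = {ι, κ}: f^{-1}(U) = {x46} ∈ τ_X ✓.
  U = {η, θ, κ}: f^{-1}(U) = {x45, x46, x47} ∈ τ_X ✓.
  U = {η, ι, κ}: f^{-1}(U) = {x46} ∈ τ_X ✓.
  U = {θ, ι, κ}: f^{-1}(U) = {x45, x46, x47} ∈ τ_X ✓.
  U = {η, θ, ι, κ}: f^{-1}(U) = {x45, x46, x47} ∈ τ_X ✓.
Every preimage lies in τ_X, so f IS continuous.


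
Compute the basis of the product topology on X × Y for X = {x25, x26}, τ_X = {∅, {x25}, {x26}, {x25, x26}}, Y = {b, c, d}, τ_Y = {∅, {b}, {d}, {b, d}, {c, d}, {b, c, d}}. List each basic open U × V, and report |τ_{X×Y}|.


Basis B = {∅ × ∅, {x25} × {b}, {x25} × {d}, {x26} × {b}, {x26} × {d}, {x25} × {b, d}, {x25, x26} × {b}, {x25} × {c, d}, {x25, x26} × {d}, {x26} × {b, d}, {x26} × {c, d}, {x25} × {b, c, d}, {x26} × {b, c, d}, {x25, x26} × {b, d}, {x25, x26} × {c, d}, {x25, x26} × {b, c, d}}; |τ_{X×Y}| = 36.

Enumerate products U × V with U ∈ τ_X, V ∈ τ_Y (deduplicated):
  ∅ × ∅ = {} (∅)
  {x25} × {b} = {(x25,b)}
  {x25} × {d} = {(x25,d)}
  {x26} × {b} = {(x26,b)}
  {x26} × {d} = {(x26,d)}
  {x25} × {b, d} = {(x25,b), (x25,d)}
  {x25, x26} × {b} = {(x25,b), (x26,b)}
  {x25} × {c, d} = {(x25,c), (x25,d)}
  {x25, x26} × {d} = {(x25,d), (x26,d)}
  {x26} × {b, d} = {(x26,b), (x26,d)}
  {x26} × {c, d} = {(x26,c), (x26,d)}
  {x25} × {b, c, d} = {(x25,b), (x25,c), (x25,d)}
  {x26} × {b, c, d} = {(x26,b), (x26,c), (x26,d)}
  {x25, x26} × {b, d} = {(x25,b), (x25,d), (x26,b), (x26,d)}
  {x25, x26} × {c, d} = {(x25,c), (x25,d), (x26,c), (x26,d)}
  {x25, x26} × {b, c, d} = {(x25,b), (x25,c), (x25,d), (x26,b), (x26,c), (x26,d)}
These 16 distinct sets form the basis B.
Close under arbitrary unions to get τ_{X×Y}; counting gives |τ_{X×Y}| = 36.


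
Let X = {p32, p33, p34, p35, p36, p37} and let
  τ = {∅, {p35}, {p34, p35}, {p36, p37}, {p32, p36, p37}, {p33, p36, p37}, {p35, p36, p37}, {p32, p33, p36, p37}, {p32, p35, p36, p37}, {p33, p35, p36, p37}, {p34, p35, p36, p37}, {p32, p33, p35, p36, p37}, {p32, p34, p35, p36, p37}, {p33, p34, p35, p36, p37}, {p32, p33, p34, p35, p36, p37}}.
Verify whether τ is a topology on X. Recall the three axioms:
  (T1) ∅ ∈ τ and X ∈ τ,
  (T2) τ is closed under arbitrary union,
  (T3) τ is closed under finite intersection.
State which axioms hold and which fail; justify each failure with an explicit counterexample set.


τ IS a topology on X.

Axiom (T1): ∅ ∈ τ? Yes; X ∈ τ? Yes.
Axiom (T2/T3): check pairwise unions and intersections of members of τ.
All pairwise intersections and unions checked — each lies in τ. Therefore τ satisfies (T1), (T2), (T3): it IS a topology on X.


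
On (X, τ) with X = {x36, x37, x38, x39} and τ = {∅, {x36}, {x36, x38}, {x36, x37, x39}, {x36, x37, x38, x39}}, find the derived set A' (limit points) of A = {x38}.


A' = ∅

For each x ∈ X, list the open sets U ∈ τ with x ∈ U, then check whether U ∩ (A ∖ {x}) ≠ ∅ for every such U.
  x = x36: open {x36} ∋ x has {x36} ∩ (A ∖ {x36}) = ∅, so x is NOT a limit point.
  x = x37: open {x36, x37, x39} ∋ x has {x36, x37, x39} ∩ (A ∖ {x37}) = ∅, so x is NOT a limit point.
  x = x38: open {x36, x38} ∋ x has {x36, x38} ∩ (A ∖ {x38}) = ∅, so x is NOT a limit point.
  x = x39: open {x36, x37, x39} ∋ x has {x36, x37, x39} ∩ (A ∖ {x39}) = ∅, so x is NOT a limit point.
Collecting: A' = ∅.


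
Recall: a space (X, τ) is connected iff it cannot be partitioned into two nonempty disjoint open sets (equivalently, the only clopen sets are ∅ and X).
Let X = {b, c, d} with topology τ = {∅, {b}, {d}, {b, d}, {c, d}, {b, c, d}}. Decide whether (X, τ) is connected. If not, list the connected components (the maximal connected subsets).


(X, τ) is disconnected; components = [{b}, {c, d}].

Find clopen sets (U ∈ τ with X ∖ U ∈ τ):
  U = ∅, X ∖ U = {b, c, d} — both open, so U is clopen.
  U = {b}, X ∖ U = {c, d} — both open, so U is clopen.
  U = {c, d}, X ∖ U = {b} — both open, so U is clopen.
  U = {b, c, d}, X ∖ U = ∅ — both open, so U is clopen.
Nontrivial clopen(s) exist: e.g. {c, d}. So (X, τ) is disconnected.
Compute connected components by grouping points that agree on all clopens:
  component: {b}
  component: {c, d}


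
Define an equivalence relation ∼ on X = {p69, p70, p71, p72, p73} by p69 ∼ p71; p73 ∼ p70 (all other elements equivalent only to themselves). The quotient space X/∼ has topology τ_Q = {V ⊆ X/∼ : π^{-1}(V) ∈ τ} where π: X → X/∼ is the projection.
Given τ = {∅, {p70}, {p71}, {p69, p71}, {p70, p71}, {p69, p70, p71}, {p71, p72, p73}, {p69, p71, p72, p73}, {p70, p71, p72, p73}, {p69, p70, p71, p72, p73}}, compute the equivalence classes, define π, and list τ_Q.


X/∼ = {[p69=p71], [p70=p73], [p72]}; |τ_Q| = 3.

Equivalence classes: [p69=p71], [p70=p73], [p72].
Quotient map π: X → X/∼ sends p69 ↦ [p69=p71], p70 ↦ [p70=p73], p71 ↦ [p69=p71], p72 ↦ [p72], p73 ↦ [p70=p73].
For each subset V ⊆ X/∼, compute π^{-1}(V) ⊆ X and check whether π^{-1}(V) ∈ τ. V is open in τ_Q iff π^{-1}(V) ∈ τ.
  V = {}: π^{-1}(V) = ∅ ∈ τ ✓.
  V = {[p69=p71]}: π^{-1}(V) = {p69, p71} ∈ τ ✓.
  V = {[p70=p73]}: π^{-1}(V) = {p70, p73} ∉ τ ✗.
  V = {[p69=p71], [p70=p73]}: π^{-1}(V) = {p69, p70, p71, p73} ∉ τ ✗.
  V = {[p72]}: π^{-1}(V) = {p72} ∉ τ ✗.
  V = {[p69=p71], [p72]}: π^{-1}(V) = {p69, p71, p72} ∉ τ ✗.
  V = {[p70=p73], [p72]}: π^{-1}(V) = {p70, p72, p73} ∉ τ ✗.
  V = {[p69=p71], [p70=p73], [p72]}: π^{-1}(V) = {p69, p70, p71, p72, p73} ∈ τ ✓.
Open sets in the quotient: τ_Q = {{}, {[p69=p71]}, {[p69=p71], [p70=p73], [p72]}} (3 elements).


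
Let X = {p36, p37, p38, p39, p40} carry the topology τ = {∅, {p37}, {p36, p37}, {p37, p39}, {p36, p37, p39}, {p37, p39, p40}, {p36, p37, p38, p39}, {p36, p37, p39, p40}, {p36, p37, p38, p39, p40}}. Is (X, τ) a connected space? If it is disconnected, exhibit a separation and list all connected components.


(X, τ) is connected.

Find clopen sets (U ∈ τ with X ∖ U ∈ τ):
  U = ∅, X ∖ U = {p36, p37, p38, p39, p40} — both open, so U is clopen.
  U = {p36, p37, p38, p39, p40}, X ∖ U = ∅ — both open, so U is clopen.
Only trivial clopens (∅ and X) exist, so (X, τ) is connected.
Compute connected components by grouping points that agree on all clopens:
  component: {p36, p37, p38, p39, p40}


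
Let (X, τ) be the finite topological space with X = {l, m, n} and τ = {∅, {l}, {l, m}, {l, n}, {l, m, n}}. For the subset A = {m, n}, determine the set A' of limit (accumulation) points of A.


A' = ∅

For each x ∈ X, list the open sets U ∈ τ with x ∈ U, then check whether U ∩ (A ∖ {x}) ≠ ∅ for every such U.
  x = l: open {l} ∋ x has {l} ∩ (A ∖ {l}) = ∅, so x is NOT a limit point.
  x = m: open {l, m} ∋ x has {l, m} ∩ (A ∖ {m}) = ∅, so x is NOT a limit point.
  x = n: open {l, n} ∋ x has {l, n} ∩ (A ∖ {n}) = ∅, so x is NOT a limit point.
Collecting: A' = ∅.


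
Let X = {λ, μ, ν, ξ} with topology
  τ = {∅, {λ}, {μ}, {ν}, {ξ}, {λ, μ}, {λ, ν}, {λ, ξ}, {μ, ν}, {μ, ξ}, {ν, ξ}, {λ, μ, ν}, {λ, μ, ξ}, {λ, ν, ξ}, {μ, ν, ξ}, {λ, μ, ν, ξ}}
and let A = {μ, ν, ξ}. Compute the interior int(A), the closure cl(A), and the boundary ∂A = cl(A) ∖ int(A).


int(A) = {μ, ν, ξ}, cl(A) = {μ, ν, ξ}, ∂A = ∅.

Closed sets in (X, τ) are complements of opens:
  closed(X, τ) = {∅, {λ}, {μ}, {ν}, {ξ}, {λ, μ}, {λ, ν}, {λ, ξ}, {μ, ν}, {μ, ξ}, {ν, ξ}, {λ, μ, ν}, {λ, μ, ξ}, {λ, ν, ξ}, {μ, ν, ξ}, {λ, μ, ν, ξ}}.
int(A) = ⋃ {U ∈ τ : U ⊆ A}. Opens contained in A: ∅, {μ}, {ν}, {ξ}, {μ, ν}, {μ, ξ}, {ν, ξ}, {μ, ν, ξ}.
Taking the union of these: int(A) = {μ, ν, ξ}.
cl(A) = ⋂ {C closed : A ⊆ C}. Closed sets containing A: {μ, ν, ξ}, {λ, μ, ν, ξ}.
Intersecting these: cl(A) = {μ, ν, ξ}.
∂A = cl(A) ∖ int(A) = {μ, ν, ξ} ∖ {μ, ν, ξ} = ∅.


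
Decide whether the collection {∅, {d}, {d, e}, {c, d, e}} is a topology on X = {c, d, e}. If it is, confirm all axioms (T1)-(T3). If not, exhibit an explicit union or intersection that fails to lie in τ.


τ IS a topology on X.

Axiom (T1): ∅ ∈ τ? Yes; X ∈ τ? Yes.
Axiom (T2/T3): check pairwise unions and intersections of members of τ.
All pairwise intersections and unions checked — each lies in τ. Therefore τ satisfies (T1), (T2), (T3): it IS a topology on X.


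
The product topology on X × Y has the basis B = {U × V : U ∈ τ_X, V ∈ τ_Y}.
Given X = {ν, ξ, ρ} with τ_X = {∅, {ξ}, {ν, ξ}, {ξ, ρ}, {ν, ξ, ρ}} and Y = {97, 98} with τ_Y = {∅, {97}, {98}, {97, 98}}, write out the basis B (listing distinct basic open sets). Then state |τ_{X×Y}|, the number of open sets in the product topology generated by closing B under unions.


Basis B = {∅ × ∅, {ξ} × {97}, {ξ} × {98}, {ν, ξ} × {97}, {ν, ξ} × {98}, {ξ} × {97, 98}, {ξ, ρ} × {97}, {ξ, ρ} × {98}, {ν, ξ, ρ} × {97}, {ν, ξ, ρ} × {98}, {ν, ξ} × {97, 98}, {ξ, ρ} × {97, 98}, {ν, ξ, ρ} × {97, 98}}; |τ_{X×Y}| = 25.

Enumerate products U × V with U ∈ τ_X, V ∈ τ_Y (deduplicated):
  ∅ × ∅ = {} (∅)
  {ξ} × {97} = {(ξ,97)}
  {ξ} × {98} = {(ξ,98)}
  {ν, ξ} × {97} = {(ν,97), (ξ,97)}
  {ν, ξ} × {98} = {(ν,98), (ξ,98)}
  {ξ} × {97, 98} = {(ξ,97), (ξ,98)}
  {ξ, ρ} × {97} = {(ξ,97), (ρ,97)}
  {ξ, ρ} × {98} = {(ξ,98), (ρ,98)}
  {ν, ξ, ρ} × {97} = {(ν,97), (ξ,97), (ρ,97)}
  {ν, ξ, ρ} × {98} = {(ν,98), (ξ,98), (ρ,98)}
  {ν, ξ} × {97, 98} = {(ν,97), (ν,98), (ξ,97), (ξ,98)}
  {ξ, ρ} × {97, 98} = {(ξ,97), (ξ,98), (ρ,97), (ρ,98)}
  {ν, ξ, ρ} × {97, 98} = {(ν,97), (ν,98), (ξ,97), (ξ,98), (ρ,97), (ρ,98)}
These 13 distinct sets form the basis B.
Close under arbitrary unions to get τ_{X×Y}; counting gives |τ_{X×Y}| = 25.


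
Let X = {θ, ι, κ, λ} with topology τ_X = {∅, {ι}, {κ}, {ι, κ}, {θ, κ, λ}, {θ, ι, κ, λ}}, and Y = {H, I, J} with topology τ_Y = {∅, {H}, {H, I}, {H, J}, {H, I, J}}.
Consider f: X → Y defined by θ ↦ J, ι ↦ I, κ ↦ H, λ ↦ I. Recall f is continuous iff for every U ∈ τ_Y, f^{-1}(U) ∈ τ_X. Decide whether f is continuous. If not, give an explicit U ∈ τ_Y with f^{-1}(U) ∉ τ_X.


f is NOT continuous.

Compute f^{-1}(U) for each U ∈ τ_Y:
  U = ∅: f^{-1}(U) = ∅ ∈ τ_X ✓.
  U = {H}: f^{-1}(U) = {κ} ∈ τ_X ✓.
  U = {H, I}: f^{-1}(U) = {ι, κ, λ} ∉ τ_X ✗.
  U = {H, J}: f^{-1}(U) = {θ, κ} ∉ τ_X ✗.
  U = {H, I, J}: f^{-1}(U) = {θ, ι, κ, λ} ∈ τ_X ✓.
Found U = {H, I} with f^{-1}(U) = {ι, κ, λ} not in τ_X. Therefore f is NOT continuous.


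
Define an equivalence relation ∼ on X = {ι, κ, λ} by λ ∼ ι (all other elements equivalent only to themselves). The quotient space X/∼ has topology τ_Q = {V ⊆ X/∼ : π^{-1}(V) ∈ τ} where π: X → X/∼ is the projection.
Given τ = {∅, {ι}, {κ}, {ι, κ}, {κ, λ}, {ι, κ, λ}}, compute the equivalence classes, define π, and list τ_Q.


X/∼ = {[ι=λ], [κ]}; |τ_Q| = 3.

Equivalence classes: [ι=λ], [κ].
Quotient map π: X → X/∼ sends ι ↦ [ι=λ], κ ↦ [κ], λ ↦ [ι=λ].
For each subset V ⊆ X/∼, compute π^{-1}(V) ⊆ X and check whether π^{-1}(V) ∈ τ. V is open in τ_Q iff π^{-1}(V) ∈ τ.
  V = {}: π^{-1}(V) = ∅ ∈ τ ✓.
  V = {[ι=λ]}: π^{-1}(V) = {ι, λ} ∉ τ ✗.
  V = {[κ]}: π^{-1}(V) = {κ} ∈ τ ✓.
  V = {[ι=λ], [κ]}: π^{-1}(V) = {ι, κ, λ} ∈ τ ✓.
Open sets in the quotient: τ_Q = {{}, {[κ]}, {[ι=λ], [κ]}} (3 elements).


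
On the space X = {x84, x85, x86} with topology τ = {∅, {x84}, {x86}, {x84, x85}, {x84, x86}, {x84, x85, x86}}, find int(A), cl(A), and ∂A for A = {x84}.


int(A) = {x84}, cl(A) = {x84, x85}, ∂A = {x85}.

Closed sets in (X, τ) are complements of opens:
  closed(X, τ) = {∅, {x85}, {x86}, {x84, x85}, {x85, x86}, {x84, x85, x86}}.
int(A) = ⋃ {U ∈ τ : U ⊆ A}. Opens contained in A: ∅, {x84}.
Taking the union of these: int(A) = {x84}.
cl(A) = ⋂ {C closed : A ⊆ C}. Closed sets containing A: {x84, x85}, {x84, x85, x86}.
Intersecting these: cl(A) = {x84, x85}.
∂A = cl(A) ∖ int(A) = {x84, x85} ∖ {x84} = {x85}.


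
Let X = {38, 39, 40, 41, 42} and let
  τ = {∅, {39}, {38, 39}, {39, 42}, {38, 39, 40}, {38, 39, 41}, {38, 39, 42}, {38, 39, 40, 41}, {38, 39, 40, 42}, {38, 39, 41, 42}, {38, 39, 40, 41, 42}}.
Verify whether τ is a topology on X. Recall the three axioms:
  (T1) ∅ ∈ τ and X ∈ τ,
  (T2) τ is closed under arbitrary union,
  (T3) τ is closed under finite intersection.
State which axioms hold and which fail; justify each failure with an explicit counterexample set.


τ IS a topology on X.

Axiom (T1): ∅ ∈ τ? Yes; X ∈ τ? Yes.
Axiom (T2/T3): check pairwise unions and intersections of members of τ.
All pairwise intersections and unions checked — each lies in τ. Therefore τ satisfies (T1), (T2), (T3): it IS a topology on X.


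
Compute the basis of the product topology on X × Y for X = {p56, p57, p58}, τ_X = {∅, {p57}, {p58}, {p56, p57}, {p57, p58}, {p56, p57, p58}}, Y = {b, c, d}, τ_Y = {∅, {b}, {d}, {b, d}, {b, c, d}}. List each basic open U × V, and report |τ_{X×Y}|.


Basis B = {∅ × ∅, {p57} × {b}, {p57} × {d}, {p58} × {b}, {p58} × {d}, {p56, p57} × {b}, {p56, p57} × {d}, {p57} × {b, d}, {p57, p58} × {b}, {p57, p58} × {d}, {p58} × {b, d}, {p56, p57, p58} × {b}, {p56, p57, p58} × {d}, {p57} × {b, c, d}, {p58} × {b, c, d}, {p56, p57} × {b, d}, {p57, p58} × {b, d}, {p56, p57} × {b, c, d}, {p56, p57, p58} × {b, d}, {p57, p58} × {b, c, d}, {p56, p57, p58} × {b, c, d}}; |τ_{X×Y}| = 70.

Enumerate products U × V with U ∈ τ_X, V ∈ τ_Y (deduplicated):
  ∅ × ∅ = {} (∅)
  {p57} × {b} = {(p57,b)}
  {p57} × {d} = {(p57,d)}
  {p58} × {b} = {(p58,b)}
  {p58} × {d} = {(p58,d)}
  {p56, p57} × {b} = {(p56,b), (p57,b)}
  {p56, p57} × {d} = {(p56,d), (p57,d)}
  {p57} × {b, d} = {(p57,b), (p57,d)}
  {p57, p58} × {b} = {(p57,b), (p58,b)}
  {p57, p58} × {d} = {(p57,d), (p58,d)}
  {p58} × {b, d} = {(p58,b), (p58,d)}
  {p56, p57, p58} × {b} = {(p56,b), (p57,b), (p58,b)}
  {p56, p57, p58} × {d} = {(p56,d), (p57,d), (p58,d)}
  {p57} × {b, c, d} = {(p57,b), (p57,c), (p57,d)}
  {p58} × {b, c, d} = {(p58,b), (p58,c), (p58,d)}
  {p56, p57} × {b, d} = {(p56,b), (p56,d), (p57,b), (p57,d)}
  {p57, p58} × {b, d} = {(p57,b), (p57,d), (p58,b), (p58,d)}
  {p56, p57} × {b, c, d} = {(p56,b), (p56,c), (p56,d), (p57,b), (p57,c), (p57,d)}
  {p56, p57, p58} × {b, d} = {(p56,b), (p56,d), (p57,b), (p57,d), (p58,b), (p58,d)}
  {p57, p58} × {b, c, d} = {(p57,b), (p57,c), (p57,d), (p58,b), (p58,c), (p58,d)}
  {p56, p57, p58} × {b, c, d} = {(p56,b), (p56,c), (p56,d), (p57,b), (p57,c), (p57,d), (p58,b), (p58,c), (p58,d)}
These 21 distinct sets form the basis B.
Close under arbitrary unions to get τ_{X×Y}; counting gives |τ_{X×Y}| = 70.


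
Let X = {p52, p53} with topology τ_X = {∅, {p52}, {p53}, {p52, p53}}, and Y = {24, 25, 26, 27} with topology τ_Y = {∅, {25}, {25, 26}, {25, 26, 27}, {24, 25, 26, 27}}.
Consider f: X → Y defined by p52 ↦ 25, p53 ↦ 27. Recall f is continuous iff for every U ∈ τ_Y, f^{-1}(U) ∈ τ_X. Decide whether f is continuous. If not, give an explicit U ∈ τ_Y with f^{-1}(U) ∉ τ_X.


f IS continuous.

Compute f^{-1}(U) for each U ∈ τ_Y:
  U = ∅: f^{-1}(U) = ∅ ∈ τ_X ✓.
  U = {25}: f^{-1}(U) = {p52} ∈ τ_X ✓.
  U = {25, 26}: f^{-1}(U) = {p52} ∈ τ_X ✓.
  U = {25, 26, 27}: f^{-1}(U) = {p52, p53} ∈ τ_X ✓.
  U = {24, 25, 26, 27}: f^{-1}(U) = {p52, p53} ∈ τ_X ✓.
Every preimage lies in τ_X, so f IS continuous.


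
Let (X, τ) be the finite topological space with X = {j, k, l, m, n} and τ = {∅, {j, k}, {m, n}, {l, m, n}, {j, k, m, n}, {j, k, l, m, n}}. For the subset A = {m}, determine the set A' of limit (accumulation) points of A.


A' = {l, n}

For each x ∈ X, list the open sets U ∈ τ with x ∈ U, then check whether U ∩ (A ∖ {x}) ≠ ∅ for every such U.
  x = j: open {j, k} ∋ x has {j, k} ∩ (A ∖ {j}) = ∅, so x is NOT a limit point.
  x = k: open {j, k} ∋ x has {j, k} ∩ (A ∖ {k}) = ∅, so x is NOT a limit point.
  x = l: opens ∋ x are {l, m, n}, {j, k, l, m, n}; each meets A ∖ {l}, so x IS a limit point.
  x = m: open {m, n} ∋ x has {m, n} ∩ (A ∖ {m}) = ∅, so x is NOT a limit point.
  x = n: opens ∋ x are {m, n}, {l, m, n}, {j, k, m, n}, {j, k, l, m, n}; each meets A ∖ {n}, so x IS a limit point.
Collecting: A' = {l, n}.


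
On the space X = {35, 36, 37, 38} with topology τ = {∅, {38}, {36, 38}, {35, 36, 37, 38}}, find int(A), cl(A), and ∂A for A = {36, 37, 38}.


int(A) = {36, 38}, cl(A) = {35, 36, 37, 38}, ∂A = {35, 37}.

Closed sets in (X, τ) are complements of opens:
  closed(X, τ) = {∅, {35, 37}, {35, 36, 37}, {35, 36, 37, 38}}.
int(A) = ⋃ {U ∈ τ : U ⊆ A}. Opens contained in A: ∅, {38}, {36, 38}.
Taking the union of these: int(A) = {36, 38}.
cl(A) = ⋂ {C closed : A ⊆ C}. Closed sets containing A: {35, 36, 37, 38}.
Intersecting these: cl(A) = {35, 36, 37, 38}.
∂A = cl(A) ∖ int(A) = {35, 36, 37, 38} ∖ {36, 38} = {35, 37}.


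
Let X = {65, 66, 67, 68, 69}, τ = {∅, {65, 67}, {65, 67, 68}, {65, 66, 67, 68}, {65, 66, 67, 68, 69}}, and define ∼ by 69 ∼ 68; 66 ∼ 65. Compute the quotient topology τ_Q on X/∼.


X/∼ = {[65=66], [67], [68=69]}; |τ_Q| = 2.

Equivalence classes: [65=66], [67], [68=69].
Quotient map π: X → X/∼ sends 65 ↦ [65=66], 66 ↦ [65=66], 67 ↦ [67], 68 ↦ [68=69], 69 ↦ [68=69].
For each subset V ⊆ X/∼, compute π^{-1}(V) ⊆ X and check whether π^{-1}(V) ∈ τ. V is open in τ_Q iff π^{-1}(V) ∈ τ.
  V = {}: π^{-1}(V) = ∅ ∈ τ ✓.
  V = {[65=66]}: π^{-1}(V) = {65, 66} ∉ τ ✗.
  V = {[67]}: π^{-1}(V) = {67} ∉ τ ✗.
  V = {[65=66], [67]}: π^{-1}(V) = {65, 66, 67} ∉ τ ✗.
  V = {[68=69]}: π^{-1}(V) = {68, 69} ∉ τ ✗.
  V = {[65=66], [68=69]}: π^{-1}(V) = {65, 66, 68, 69} ∉ τ ✗.
  V = {[67], [68=69]}: π^{-1}(V) = {67, 68, 69} ∉ τ ✗.
  V = {[65=66], [67], [68=69]}: π^{-1}(V) = {65, 66, 67, 68, 69} ∈ τ ✓.
Open sets in the quotient: τ_Q = {{}, {[65=66], [67], [68=69]}} (2 elements).


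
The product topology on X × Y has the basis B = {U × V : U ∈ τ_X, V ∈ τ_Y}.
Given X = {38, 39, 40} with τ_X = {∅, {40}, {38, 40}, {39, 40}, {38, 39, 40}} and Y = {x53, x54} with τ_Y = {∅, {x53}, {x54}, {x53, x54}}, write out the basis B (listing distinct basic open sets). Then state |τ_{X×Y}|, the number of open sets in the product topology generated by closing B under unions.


Basis B = {∅ × ∅, {40} × {x53}, {40} × {x54}, {38, 40} × {x53}, {38, 40} × {x54}, {39, 40} × {x53}, {39, 40} × {x54}, {40} × {x53, x54}, {38, 39, 40} × {x53}, {38, 39, 40} × {x54}, {38, 40} × {x53, x54}, {39, 40} × {x53, x54}, {38, 39, 40} × {x53, x54}}; |τ_{X×Y}| = 25.

Enumerate products U × V with U ∈ τ_X, V ∈ τ_Y (deduplicated):
  ∅ × ∅ = {} (∅)
  {40} × {x53} = {(40,x53)}
  {40} × {x54} = {(40,x54)}
  {38, 40} × {x53} = {(38,x53), (40,x53)}
  {38, 40} × {x54} = {(38,x54), (40,x54)}
  {39, 40} × {x53} = {(39,x53), (40,x53)}
  {39, 40} × {x54} = {(39,x54), (40,x54)}
  {40} × {x53, x54} = {(40,x53), (40,x54)}
  {38, 39, 40} × {x53} = {(38,x53), (39,x53), (40,x53)}
  {38, 39, 40} × {x54} = {(38,x54), (39,x54), (40,x54)}
  {38, 40} × {x53, x54} = {(38,x53), (38,x54), (40,x53), (40,x54)}
  {39, 40} × {x53, x54} = {(39,x53), (39,x54), (40,x53), (40,x54)}
  {38, 39, 40} × {x53, x54} = {(38,x53), (38,x54), (39,x53), (39,x54), (40,x53), (40,x54)}
These 13 distinct sets form the basis B.
Close under arbitrary unions to get τ_{X×Y}; counting gives |τ_{X×Y}| = 25.


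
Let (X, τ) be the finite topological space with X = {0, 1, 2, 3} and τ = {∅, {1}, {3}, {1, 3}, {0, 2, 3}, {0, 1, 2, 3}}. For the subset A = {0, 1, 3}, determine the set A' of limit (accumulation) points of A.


A' = {0, 2}

For each x ∈ X, list the open sets U ∈ τ with x ∈ U, then check whether U ∩ (A ∖ {x}) ≠ ∅ for every such U.
  x = 0: opens ∋ x are {0, 2, 3}, {0, 1, 2, 3}; each meets A ∖ {0}, so x IS a limit point.
  x = 1: open {1} ∋ x has {1} ∩ (A ∖ {1}) = ∅, so x is NOT a limit point.
  x = 2: opens ∋ x are {0, 2, 3}, {0, 1, 2, 3}; each meets A ∖ {2}, so x IS a limit point.
  x = 3: open {3} ∋ x has {3} ∩ (A ∖ {3}) = ∅, so x is NOT a limit point.
Collecting: A' = {0, 2}.


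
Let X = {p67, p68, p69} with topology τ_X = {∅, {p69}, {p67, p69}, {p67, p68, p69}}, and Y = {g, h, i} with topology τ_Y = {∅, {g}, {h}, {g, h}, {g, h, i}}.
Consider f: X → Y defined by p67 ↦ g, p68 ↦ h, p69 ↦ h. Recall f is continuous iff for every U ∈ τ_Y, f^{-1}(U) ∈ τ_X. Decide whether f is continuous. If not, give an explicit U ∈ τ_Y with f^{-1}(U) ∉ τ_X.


f is NOT continuous.

Compute f^{-1}(U) for each U ∈ τ_Y:
  U = ∅: f^{-1}(U) = ∅ ∈ τ_X ✓.
  U = {g}: f^{-1}(U) = {p67} ∉ τ_X ✗.
  U = {h}: f^{-1}(U) = {p68, p69} ∉ τ_X ✗.
  U = {g, h}: f^{-1}(U) = {p67, p68, p69} ∈ τ_X ✓.
  U = {g, h, i}: f^{-1}(U) = {p67, p68, p69} ∈ τ_X ✓.
Found U = {g} with f^{-1}(U) = {p67} not in τ_X. Therefore f is NOT continuous.


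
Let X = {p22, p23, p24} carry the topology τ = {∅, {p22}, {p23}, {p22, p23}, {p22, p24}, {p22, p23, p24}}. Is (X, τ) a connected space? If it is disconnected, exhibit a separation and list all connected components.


(X, τ) is disconnected; components = [{p23}, {p22, p24}].

Find clopen sets (U ∈ τ with X ∖ U ∈ τ):
  U = ∅, X ∖ U = {p22, p23, p24} — both open, so U is clopen.
  U = {p23}, X ∖ U = {p22, p24} — both open, so U is clopen.
  U = {p22, p24}, X ∖ U = {p23} — both open, so U is clopen.
  U = {p22, p23, p24}, X ∖ U = ∅ — both open, so U is clopen.
Nontrivial clopen(s) exist: e.g. {p22, p24}. So (X, τ) is disconnected.
Compute connected components by grouping points that agree on all clopens:
  component: {p23}
  component: {p22, p24}


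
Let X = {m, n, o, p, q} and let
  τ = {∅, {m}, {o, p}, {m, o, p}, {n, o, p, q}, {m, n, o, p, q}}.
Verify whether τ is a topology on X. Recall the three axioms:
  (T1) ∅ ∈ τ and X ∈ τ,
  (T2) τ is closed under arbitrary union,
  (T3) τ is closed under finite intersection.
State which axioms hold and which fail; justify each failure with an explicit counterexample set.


τ IS a topology on X.

Axiom (T1): ∅ ∈ τ? Yes; X ∈ τ? Yes.
Axiom (T2/T3): check pairwise unions and intersections of members of τ.
All pairwise intersections and unions checked — each lies in τ. Therefore τ satisfies (T1), (T2), (T3): it IS a topology on X.


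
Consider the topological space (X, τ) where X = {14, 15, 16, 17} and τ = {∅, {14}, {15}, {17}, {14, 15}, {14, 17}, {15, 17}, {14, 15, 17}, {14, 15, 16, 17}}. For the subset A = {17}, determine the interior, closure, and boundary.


int(A) = {17}, cl(A) = {16, 17}, ∂A = {16}.

Closed sets in (X, τ) are complements of opens:
  closed(X, τ) = {∅, {16}, {14, 16}, {15, 16}, {16, 17}, {14, 15, 16}, {14, 16, 17}, {15, 16, 17}, {14, 15, 16, 17}}.
int(A) = ⋃ {U ∈ τ : U ⊆ A}. Opens contained in A: ∅, {17}.
Taking the union of these: int(A) = {17}.
cl(A) = ⋂ {C closed : A ⊆ C}. Closed sets containing A: {16, 17}, {14, 16, 17}, {15, 16, 17}, {14, 15, 16, 17}.
Intersecting these: cl(A) = {16, 17}.
∂A = cl(A) ∖ int(A) = {16, 17} ∖ {17} = {16}.


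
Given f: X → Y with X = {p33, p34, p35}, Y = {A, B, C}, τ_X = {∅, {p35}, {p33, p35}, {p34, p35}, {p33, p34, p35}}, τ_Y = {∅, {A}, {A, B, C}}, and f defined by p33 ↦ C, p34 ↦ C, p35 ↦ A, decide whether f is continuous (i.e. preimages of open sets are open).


f IS continuous.

Compute f^{-1}(U) for each U ∈ τ_Y:
  U = ∅: f^{-1}(U) = ∅ ∈ τ_X ✓.
  U = {A}: f^{-1}(U) = {p35} ∈ τ_X ✓.
  U = {A, B, C}: f^{-1}(U) = {p33, p34, p35} ∈ τ_X ✓.
Every preimage lies in τ_X, so f IS continuous.


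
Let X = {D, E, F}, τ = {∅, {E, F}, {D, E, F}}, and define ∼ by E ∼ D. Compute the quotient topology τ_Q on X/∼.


X/∼ = {[D=E], [F]}; |τ_Q| = 2.

Equivalence classes: [D=E], [F].
Quotient map π: X → X/∼ sends D ↦ [D=E], E ↦ [D=E], F ↦ [F].
For each subset V ⊆ X/∼, compute π^{-1}(V) ⊆ X and check whether π^{-1}(V) ∈ τ. V is open in τ_Q iff π^{-1}(V) ∈ τ.
  V = {}: π^{-1}(V) = ∅ ∈ τ ✓.
  V = {[D=E]}: π^{-1}(V) = {D, E} ∉ τ ✗.
  V = {[F]}: π^{-1}(V) = {F} ∉ τ ✗.
  V = {[D=E], [F]}: π^{-1}(V) = {D, E, F} ∈ τ ✓.
Open sets in the quotient: τ_Q = {{}, {[D=E], [F]}} (2 elements).


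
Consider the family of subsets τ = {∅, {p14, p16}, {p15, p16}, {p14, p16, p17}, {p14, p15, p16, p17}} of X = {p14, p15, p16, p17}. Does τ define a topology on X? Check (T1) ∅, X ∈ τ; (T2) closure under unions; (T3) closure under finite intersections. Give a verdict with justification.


τ is NOT a topology on X.

Axiom (T1): ∅ ∈ τ? Yes; X ∈ τ? Yes.
Axiom (T2/T3): check pairwise unions and intersections of members of τ.
Counterexample for (T3): {p14, p16} ∩ {p15, p16} = {p16} ∉ τ. Therefore τ is NOT a topology.


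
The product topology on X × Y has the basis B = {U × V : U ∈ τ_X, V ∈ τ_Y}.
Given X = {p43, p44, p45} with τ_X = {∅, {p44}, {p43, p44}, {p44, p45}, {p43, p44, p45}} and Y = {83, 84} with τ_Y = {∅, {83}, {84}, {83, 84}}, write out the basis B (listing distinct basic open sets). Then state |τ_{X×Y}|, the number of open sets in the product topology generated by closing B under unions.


Basis B = {∅ × ∅, {p44} × {83}, {p44} × {84}, {p43, p44} × {83}, {p43, p44} × {84}, {p44} × {83, 84}, {p44, p45} × {83}, {p44, p45} × {84}, {p43, p44, p45} × {83}, {p43, p44, p45} × {84}, {p43, p44} × {83, 84}, {p44, p45} × {83, 84}, {p43, p44, p45} × {83, 84}}; |τ_{X×Y}| = 25.

Enumerate products U × V with U ∈ τ_X, V ∈ τ_Y (deduplicated):
  ∅ × ∅ = {} (∅)
  {p44} × {83} = {(p44,83)}
  {p44} × {84} = {(p44,84)}
  {p43, p44} × {83} = {(p43,83), (p44,83)}
  {p43, p44} × {84} = {(p43,84), (p44,84)}
  {p44} × {83, 84} = {(p44,83), (p44,84)}
  {p44, p45} × {83} = {(p44,83), (p45,83)}
  {p44, p45} × {84} = {(p44,84), (p45,84)}
  {p43, p44, p45} × {83} = {(p43,83), (p44,83), (p45,83)}
  {p43, p44, p45} × {84} = {(p43,84), (p44,84), (p45,84)}
  {p43, p44} × {83, 84} = {(p43,83), (p43,84), (p44,83), (p44,84)}
  {p44, p45} × {83, 84} = {(p44,83), (p44,84), (p45,83), (p45,84)}
  {p43, p44, p45} × {83, 84} = {(p43,83), (p43,84), (p44,83), (p44,84), (p45,83), (p45,84)}
These 13 distinct sets form the basis B.
Close under arbitrary unions to get τ_{X×Y}; counting gives |τ_{X×Y}| = 25.


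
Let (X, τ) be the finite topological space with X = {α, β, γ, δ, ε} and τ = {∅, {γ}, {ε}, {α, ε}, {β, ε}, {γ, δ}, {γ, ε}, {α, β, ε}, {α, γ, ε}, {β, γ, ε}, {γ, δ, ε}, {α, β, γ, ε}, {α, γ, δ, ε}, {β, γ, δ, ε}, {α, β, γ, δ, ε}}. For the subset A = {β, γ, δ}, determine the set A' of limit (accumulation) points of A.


A' = {δ}

For each x ∈ X, list the open sets U ∈ τ with x ∈ U, then check whether U ∩ (A ∖ {x}) ≠ ∅ for every such U.
  x = α: open {α, ε} ∋ x has {α, ε} ∩ (A ∖ {α}) = ∅, so x is NOT a limit point.
  x = β: open {β, ε} ∋ x has {β, ε} ∩ (A ∖ {β}) = ∅, so x is NOT a limit point.
  x = γ: open {γ} ∋ x has {γ} ∩ (A ∖ {γ}) = ∅, so x is NOT a limit point.
  x = δ: opens ∋ x are {γ, δ}, {γ, δ, ε}, {α, γ, δ, ε}, {β, γ, δ, ε}, {α, β, γ, δ, ε}; each meets A ∖ {δ}, so x IS a limit point.
  x = ε: open {ε} ∋ x has {ε} ∩ (A ∖ {ε}) = ∅, so x is NOT a limit point.
Collecting: A' = {δ}.
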